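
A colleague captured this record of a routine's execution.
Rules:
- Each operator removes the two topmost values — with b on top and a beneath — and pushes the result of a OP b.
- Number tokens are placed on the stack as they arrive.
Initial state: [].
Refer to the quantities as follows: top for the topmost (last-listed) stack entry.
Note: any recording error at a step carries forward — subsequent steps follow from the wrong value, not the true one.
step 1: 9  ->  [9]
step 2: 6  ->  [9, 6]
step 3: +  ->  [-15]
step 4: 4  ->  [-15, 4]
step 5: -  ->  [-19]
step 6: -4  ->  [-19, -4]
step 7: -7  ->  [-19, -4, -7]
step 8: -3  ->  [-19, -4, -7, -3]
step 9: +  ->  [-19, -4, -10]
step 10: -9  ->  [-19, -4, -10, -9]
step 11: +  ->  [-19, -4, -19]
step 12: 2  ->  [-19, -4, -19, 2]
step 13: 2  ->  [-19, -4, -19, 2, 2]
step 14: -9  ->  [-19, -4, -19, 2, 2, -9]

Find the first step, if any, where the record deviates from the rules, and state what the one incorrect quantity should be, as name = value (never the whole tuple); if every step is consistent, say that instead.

Step 1: push 9: top = 9 — checks out.
Step 2: push 6: top = 6 — checks out.
Step 3: 9 + 6 = 15 — this is not what the record shows.
Step 3 is the first one off; corrected, top = 15.

step 3, top = 15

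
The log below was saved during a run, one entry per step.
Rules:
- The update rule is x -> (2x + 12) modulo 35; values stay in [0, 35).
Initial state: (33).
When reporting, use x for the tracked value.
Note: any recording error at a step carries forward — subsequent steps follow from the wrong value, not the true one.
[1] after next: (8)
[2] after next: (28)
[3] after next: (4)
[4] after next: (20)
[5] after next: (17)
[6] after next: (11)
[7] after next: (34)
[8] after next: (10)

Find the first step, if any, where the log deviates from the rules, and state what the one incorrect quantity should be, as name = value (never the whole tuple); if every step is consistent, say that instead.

step 3, x = 33

Recomputing the run from the initial state:
step 1: x = 8
step 2: x = 28
step 3: x = 33
step 4: x = 8
step 5: x = 28
step 6: x = 33
step 7: x = 8
step 8: x = 28
The first disagreement with the log is at step 3, where the value should be x = 33.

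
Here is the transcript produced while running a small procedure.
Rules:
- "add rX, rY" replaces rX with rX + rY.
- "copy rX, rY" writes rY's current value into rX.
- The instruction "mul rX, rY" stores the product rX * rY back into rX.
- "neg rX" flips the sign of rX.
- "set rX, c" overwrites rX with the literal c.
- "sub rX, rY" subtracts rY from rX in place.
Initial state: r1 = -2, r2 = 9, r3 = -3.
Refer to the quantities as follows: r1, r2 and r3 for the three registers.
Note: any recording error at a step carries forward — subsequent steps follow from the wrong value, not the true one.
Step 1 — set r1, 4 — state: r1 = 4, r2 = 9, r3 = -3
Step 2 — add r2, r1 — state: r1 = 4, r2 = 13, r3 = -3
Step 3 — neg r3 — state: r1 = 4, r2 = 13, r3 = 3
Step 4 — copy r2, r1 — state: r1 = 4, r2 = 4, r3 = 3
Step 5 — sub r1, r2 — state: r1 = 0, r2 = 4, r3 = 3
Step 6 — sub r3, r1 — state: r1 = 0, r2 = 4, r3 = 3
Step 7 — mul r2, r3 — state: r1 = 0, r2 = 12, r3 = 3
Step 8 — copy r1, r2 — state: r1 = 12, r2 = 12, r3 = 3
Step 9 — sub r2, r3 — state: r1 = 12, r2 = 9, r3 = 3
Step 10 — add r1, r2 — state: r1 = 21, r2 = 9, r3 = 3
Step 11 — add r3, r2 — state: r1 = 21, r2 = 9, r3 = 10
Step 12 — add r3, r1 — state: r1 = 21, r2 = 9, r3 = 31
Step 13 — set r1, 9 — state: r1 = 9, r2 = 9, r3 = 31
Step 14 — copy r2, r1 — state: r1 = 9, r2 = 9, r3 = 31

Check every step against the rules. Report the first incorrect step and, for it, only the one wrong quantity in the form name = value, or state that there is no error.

step 11, r3 = 12

1. r1 = 4 (exactly as logged)
2. r2 = 9 + 4 = 13 (confirmed correct)
3. r3 = -(-3) = 3 (verified)
4. r2 = 4 (confirmed correct)
5. r1 = 4 - 4 = 0 (consistent with the transcript)
6. r3 = 3 - 0 = 3 (consistent with the transcript)
7. r2 = 4 * 3 = 12 (no discrepancy)
8. r1 = 12 (agrees with the transcript)
9. r2 = 12 - 3 = 9 (confirmed correct)
10. r1 = 12 + 9 = 21 (no discrepancy)
11. r3 = 3 + 9 = 12 (first mismatch against the transcript)
The earliest wrong entry is at step 11: it should read r3 = 12.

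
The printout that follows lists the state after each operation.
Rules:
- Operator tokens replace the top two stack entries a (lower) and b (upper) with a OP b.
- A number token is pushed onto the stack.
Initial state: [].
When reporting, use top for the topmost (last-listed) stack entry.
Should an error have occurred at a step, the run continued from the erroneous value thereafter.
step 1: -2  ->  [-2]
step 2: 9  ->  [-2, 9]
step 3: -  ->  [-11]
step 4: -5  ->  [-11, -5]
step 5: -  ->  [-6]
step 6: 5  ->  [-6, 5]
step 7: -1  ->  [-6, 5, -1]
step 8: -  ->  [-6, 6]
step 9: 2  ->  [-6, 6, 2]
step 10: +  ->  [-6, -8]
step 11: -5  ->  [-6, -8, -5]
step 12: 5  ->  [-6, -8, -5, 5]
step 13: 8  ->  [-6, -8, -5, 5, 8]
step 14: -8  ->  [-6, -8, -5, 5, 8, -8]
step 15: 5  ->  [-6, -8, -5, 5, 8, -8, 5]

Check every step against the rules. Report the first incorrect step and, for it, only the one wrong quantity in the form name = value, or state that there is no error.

Recomputing the run from the initial state:
step 1: [-2]
step 2: [-2, 9]
step 3: [-11]
step 4: [-11, -5]
step 5: [-6]
step 6: [-6, 5]
step 7: [-6, 5, -1]
step 8: [-6, 6]
step 9: [-6, 6, 2]
step 10: [-6, 8]
step 11: [-6, 8, -5]
step 12: [-6, 8, -5, 5]
step 13: [-6, 8, -5, 5, 8]
step 14: [-6, 8, -5, 5, 8, -8]
step 15: [-6, 8, -5, 5, 8, -8, 5]
The first disagreement with the printout is at step 10, where the value should be top = 8.

step 10, top = 8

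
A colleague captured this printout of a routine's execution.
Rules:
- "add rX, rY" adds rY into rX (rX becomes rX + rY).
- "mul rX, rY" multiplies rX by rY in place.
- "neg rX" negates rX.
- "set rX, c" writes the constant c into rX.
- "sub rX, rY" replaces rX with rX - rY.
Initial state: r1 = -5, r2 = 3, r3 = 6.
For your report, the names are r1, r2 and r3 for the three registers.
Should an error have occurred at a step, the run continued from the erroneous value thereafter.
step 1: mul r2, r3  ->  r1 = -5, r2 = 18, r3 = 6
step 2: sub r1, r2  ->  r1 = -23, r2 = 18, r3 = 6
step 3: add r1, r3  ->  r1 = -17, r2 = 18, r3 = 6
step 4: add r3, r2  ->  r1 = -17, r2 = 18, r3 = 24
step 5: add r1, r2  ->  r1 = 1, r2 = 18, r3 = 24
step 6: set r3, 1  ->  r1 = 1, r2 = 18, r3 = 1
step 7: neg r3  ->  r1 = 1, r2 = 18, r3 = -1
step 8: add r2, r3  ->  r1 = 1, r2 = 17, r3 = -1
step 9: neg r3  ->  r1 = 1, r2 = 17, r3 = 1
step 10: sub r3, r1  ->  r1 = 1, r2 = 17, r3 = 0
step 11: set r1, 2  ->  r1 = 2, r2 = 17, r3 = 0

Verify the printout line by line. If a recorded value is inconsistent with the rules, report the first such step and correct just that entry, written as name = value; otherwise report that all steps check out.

no error

step 1: r2 = 3 * 6 = 18 -> same as recorded
step 2: r1 = -5 - 18 = -23 -> matches
step 3: r1 = -23 + 6 = -17 -> checks out
step 4: r3 = 6 + 18 = 24 -> verified
step 5: r1 = -17 + 18 = 1 -> checks out
step 6: r3 = 1 -> checks out
step 7: r3 = -(1) = -1 -> consistent with the printout
step 8: r2 = 18 + -1 = 17 -> agrees with the printout
step 9: r3 = -(-1) = 1 -> agrees with the printout
step 10: r3 = 1 - 1 = 0 -> agrees with the printout
step 11: r1 = 2 -> confirmed correct
The whole run recomputes cleanly — no discrepancies.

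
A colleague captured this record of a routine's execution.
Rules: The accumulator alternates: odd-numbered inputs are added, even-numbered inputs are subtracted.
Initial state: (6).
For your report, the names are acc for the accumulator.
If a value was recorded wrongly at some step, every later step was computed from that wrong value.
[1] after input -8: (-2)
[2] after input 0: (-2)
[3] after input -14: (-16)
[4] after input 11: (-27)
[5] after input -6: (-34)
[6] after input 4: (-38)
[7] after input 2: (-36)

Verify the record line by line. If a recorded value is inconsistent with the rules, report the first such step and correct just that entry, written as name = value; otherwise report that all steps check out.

step 5, acc = -33

Recomputing the run from the initial state:
step 1: acc = -2
step 2: acc = -2
step 3: acc = -16
step 4: acc = -27
step 5: acc = -33
step 6: acc = -37
step 7: acc = -35
The first disagreement with the record is at step 5, where the value should be acc = -33.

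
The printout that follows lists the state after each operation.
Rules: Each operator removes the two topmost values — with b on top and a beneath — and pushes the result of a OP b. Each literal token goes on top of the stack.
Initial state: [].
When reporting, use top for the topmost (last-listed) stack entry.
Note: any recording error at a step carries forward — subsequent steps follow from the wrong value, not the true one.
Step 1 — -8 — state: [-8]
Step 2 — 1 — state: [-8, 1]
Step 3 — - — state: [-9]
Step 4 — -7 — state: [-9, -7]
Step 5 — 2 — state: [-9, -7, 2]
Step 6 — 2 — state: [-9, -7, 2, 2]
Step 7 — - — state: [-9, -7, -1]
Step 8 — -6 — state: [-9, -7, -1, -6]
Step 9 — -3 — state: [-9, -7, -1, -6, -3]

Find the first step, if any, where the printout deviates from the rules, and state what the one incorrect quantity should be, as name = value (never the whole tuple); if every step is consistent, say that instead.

step 7, top = 0

step 1: push -8: top = -8 -> verified
step 2: push 1: top = 1 -> exactly as logged
step 3: -8 - 1 = -9 -> same as recorded
step 4: push -7: top = -7 -> no discrepancy
step 5: push 2: top = 2 -> exactly as logged
step 6: push 2: top = 2 -> in agreement
step 7: 2 - 2 = 0 -> the printout has a different value
The earliest wrong entry is at step 7: it should read top = 0.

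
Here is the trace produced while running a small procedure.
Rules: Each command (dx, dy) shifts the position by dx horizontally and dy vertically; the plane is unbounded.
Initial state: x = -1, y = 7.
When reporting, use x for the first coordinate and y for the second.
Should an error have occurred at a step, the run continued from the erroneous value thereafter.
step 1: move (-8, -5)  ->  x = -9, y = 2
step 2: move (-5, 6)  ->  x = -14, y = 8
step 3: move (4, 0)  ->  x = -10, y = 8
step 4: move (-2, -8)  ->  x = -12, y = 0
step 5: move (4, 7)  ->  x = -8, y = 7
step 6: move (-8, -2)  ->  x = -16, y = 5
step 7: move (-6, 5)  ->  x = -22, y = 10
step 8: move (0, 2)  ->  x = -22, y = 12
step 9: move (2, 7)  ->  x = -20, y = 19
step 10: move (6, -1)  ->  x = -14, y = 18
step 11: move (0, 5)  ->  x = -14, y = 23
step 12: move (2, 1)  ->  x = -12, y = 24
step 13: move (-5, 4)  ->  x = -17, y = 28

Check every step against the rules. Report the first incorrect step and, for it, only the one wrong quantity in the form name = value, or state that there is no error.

Recomputing the run from the initial state:
step 1: x = -9, y = 2
step 2: x = -14, y = 8
step 3: x = -10, y = 8
step 4: x = -12, y = 0
step 5: x = -8, y = 7
step 6: x = -16, y = 5
step 7: x = -22, y = 10
step 8: x = -22, y = 12
step 9: x = -20, y = 19
step 10: x = -14, y = 18
step 11: x = -14, y = 23
step 12: x = -12, y = 24
step 13: x = -17, y = 28
This matches the trace at every step.

no error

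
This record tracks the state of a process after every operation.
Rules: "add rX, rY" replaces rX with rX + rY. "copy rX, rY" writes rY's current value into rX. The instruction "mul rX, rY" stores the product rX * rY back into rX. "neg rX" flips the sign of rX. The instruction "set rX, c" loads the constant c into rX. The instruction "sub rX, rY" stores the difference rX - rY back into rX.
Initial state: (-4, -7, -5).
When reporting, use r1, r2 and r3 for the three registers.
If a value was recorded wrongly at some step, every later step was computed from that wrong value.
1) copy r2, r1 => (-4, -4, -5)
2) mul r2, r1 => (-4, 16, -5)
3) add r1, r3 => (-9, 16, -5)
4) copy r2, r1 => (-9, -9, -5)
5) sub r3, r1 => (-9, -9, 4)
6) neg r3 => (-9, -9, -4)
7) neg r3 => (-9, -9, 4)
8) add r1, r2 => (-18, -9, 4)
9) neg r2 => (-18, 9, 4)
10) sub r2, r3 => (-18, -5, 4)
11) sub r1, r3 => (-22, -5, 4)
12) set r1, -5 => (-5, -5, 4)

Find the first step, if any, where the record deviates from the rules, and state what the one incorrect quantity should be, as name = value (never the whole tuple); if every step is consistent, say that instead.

Step 1: r2 = -4 — confirmed correct.
Step 2: r2 = -4 * -4 = 16 — agrees with the record.
Step 3: r1 = -4 + -5 = -9 — same as recorded.
Step 4: r2 = -9 — exactly as logged.
Step 5: r3 = -5 - -9 = 4 — same as recorded.
Step 6: r3 = -(4) = -4 — checks out.
Step 7: r3 = -(-4) = 4 — checks out.
Step 8: r1 = -9 + -9 = -18 — in agreement.
Step 9: r2 = -(-9) = 9 — verified.
Step 10: r2 = 9 - 4 = 5 — the recorded entry deviates here.
First deviation found at step 10; the corrected entry is r2 = 5.

step 10, r2 = 5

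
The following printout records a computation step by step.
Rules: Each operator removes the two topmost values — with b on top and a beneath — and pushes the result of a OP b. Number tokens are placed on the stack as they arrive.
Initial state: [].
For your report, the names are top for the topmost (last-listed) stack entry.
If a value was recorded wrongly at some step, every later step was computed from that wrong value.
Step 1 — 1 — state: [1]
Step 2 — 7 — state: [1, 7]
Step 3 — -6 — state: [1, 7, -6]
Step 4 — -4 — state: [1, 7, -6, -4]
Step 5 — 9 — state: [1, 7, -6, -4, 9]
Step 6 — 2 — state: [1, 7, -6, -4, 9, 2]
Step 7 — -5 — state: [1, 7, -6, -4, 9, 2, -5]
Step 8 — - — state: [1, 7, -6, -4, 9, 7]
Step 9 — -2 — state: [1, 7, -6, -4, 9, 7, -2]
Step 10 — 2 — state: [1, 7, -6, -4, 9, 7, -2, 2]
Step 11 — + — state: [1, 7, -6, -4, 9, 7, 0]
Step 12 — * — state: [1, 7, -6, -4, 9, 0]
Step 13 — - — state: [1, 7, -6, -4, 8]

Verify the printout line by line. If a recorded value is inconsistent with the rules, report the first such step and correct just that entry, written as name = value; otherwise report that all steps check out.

step 13, top = 9

1. push 1: top = 1 (exactly as logged)
2. push 7: top = 7 (exactly as logged)
3. push -6: top = -6 (consistent with the printout)
4. push -4: top = -4 (in agreement)
5. push 9: top = 9 (exactly as logged)
6. push 2: top = 2 (consistent with the printout)
7. push -5: top = -5 (consistent with the printout)
8. 2 - -5 = 7 (exactly as logged)
9. push -2: top = -2 (verified)
10. push 2: top = 2 (exactly as logged)
11. -2 + 2 = 0 (exactly as logged)
12. 7 * 0 = 0 (consistent with the printout)
13. 9 - 0 = 9 (the recorded entry deviates here)
That makes step 13 the first incorrect line — top = 9 is what it should show.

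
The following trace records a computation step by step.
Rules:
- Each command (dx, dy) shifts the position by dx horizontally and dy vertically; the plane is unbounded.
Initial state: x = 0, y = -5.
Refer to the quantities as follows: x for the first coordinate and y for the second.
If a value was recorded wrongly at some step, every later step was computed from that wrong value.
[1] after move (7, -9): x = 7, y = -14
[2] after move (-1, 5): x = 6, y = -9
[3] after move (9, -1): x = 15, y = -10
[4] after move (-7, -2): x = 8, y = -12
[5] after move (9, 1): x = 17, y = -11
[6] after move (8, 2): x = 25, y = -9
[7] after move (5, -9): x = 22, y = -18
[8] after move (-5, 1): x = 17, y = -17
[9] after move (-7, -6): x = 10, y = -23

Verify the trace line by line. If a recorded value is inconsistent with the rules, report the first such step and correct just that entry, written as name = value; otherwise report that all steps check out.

step 7, x = 30

1. x = 0 + (7) = 7, y = -5 + (-9) = -14 (verified)
2. x = 7 + (-1) = 6, y = -14 + (5) = -9 (no discrepancy)
3. x = 6 + (9) = 15, y = -9 + (-1) = -10 (no discrepancy)
4. x = 15 + (-7) = 8, y = -10 + (-2) = -12 (consistent with the trace)
5. x = 8 + (9) = 17, y = -12 + (1) = -11 (checks out)
6. x = 17 + (8) = 25, y = -11 + (2) = -9 (matches)
7. x = 25 + (5) = 30, y = -9 + (-9) = -18 (first mismatch against the trace)
So the first discrepancy is step 7, where the right value is x = 30.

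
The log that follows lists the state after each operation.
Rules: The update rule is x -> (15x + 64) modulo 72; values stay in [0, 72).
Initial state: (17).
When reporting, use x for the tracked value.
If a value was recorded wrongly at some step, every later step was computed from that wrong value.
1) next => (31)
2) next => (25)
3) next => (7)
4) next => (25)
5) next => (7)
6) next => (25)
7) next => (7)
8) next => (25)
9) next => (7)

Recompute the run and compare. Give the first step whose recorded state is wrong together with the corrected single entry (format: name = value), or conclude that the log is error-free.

Recomputing the run from the initial state:
step 1: x = 31
step 2: x = 25
step 3: x = 7
step 4: x = 25
step 5: x = 7
step 6: x = 25
step 7: x = 7
step 8: x = 25
step 9: x = 7
This matches the log at every step.

no error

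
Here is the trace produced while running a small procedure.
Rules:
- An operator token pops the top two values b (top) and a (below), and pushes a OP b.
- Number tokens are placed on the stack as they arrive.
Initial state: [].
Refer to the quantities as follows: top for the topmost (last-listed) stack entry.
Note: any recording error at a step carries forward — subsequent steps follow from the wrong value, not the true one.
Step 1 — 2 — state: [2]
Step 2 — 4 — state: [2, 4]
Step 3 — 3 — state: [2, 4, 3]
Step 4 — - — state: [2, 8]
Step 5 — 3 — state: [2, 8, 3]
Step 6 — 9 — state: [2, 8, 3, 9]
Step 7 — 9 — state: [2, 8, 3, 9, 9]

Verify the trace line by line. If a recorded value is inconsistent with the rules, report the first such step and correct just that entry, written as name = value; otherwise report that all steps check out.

step 4, top = 1

step 1: push 2: top = 2 -> no discrepancy
step 2: push 4: top = 4 -> exactly as logged
step 3: push 3: top = 3 -> matches
step 4: 4 - 3 = 1 -> a discrepancy with the trace
Conclusion: step 4 carries the first error; the entry should be top = 1.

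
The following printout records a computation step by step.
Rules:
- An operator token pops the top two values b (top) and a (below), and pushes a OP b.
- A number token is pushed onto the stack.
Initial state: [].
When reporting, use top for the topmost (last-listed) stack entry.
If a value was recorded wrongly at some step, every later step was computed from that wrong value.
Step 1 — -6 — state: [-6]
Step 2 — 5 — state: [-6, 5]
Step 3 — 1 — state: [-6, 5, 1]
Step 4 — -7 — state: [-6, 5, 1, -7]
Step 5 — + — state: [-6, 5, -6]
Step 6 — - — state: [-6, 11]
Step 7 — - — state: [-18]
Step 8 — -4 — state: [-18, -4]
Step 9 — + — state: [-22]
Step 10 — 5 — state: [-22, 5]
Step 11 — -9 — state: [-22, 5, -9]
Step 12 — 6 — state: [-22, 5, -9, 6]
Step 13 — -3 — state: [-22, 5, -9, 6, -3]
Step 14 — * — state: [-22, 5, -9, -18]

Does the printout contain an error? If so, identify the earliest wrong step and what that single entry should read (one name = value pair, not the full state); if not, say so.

step 7, top = -17

Recomputing the run from the initial state:
step 1: [-6]
step 2: [-6, 5]
step 3: [-6, 5, 1]
step 4: [-6, 5, 1, -7]
step 5: [-6, 5, -6]
step 6: [-6, 11]
step 7: [-17]
step 8: [-17, -4]
step 9: [-21]
step 10: [-21, 5]
step 11: [-21, 5, -9]
step 12: [-21, 5, -9, 6]
step 13: [-21, 5, -9, 6, -3]
step 14: [-21, 5, -9, -18]
The first disagreement with the printout is at step 7, where the value should be top = -17.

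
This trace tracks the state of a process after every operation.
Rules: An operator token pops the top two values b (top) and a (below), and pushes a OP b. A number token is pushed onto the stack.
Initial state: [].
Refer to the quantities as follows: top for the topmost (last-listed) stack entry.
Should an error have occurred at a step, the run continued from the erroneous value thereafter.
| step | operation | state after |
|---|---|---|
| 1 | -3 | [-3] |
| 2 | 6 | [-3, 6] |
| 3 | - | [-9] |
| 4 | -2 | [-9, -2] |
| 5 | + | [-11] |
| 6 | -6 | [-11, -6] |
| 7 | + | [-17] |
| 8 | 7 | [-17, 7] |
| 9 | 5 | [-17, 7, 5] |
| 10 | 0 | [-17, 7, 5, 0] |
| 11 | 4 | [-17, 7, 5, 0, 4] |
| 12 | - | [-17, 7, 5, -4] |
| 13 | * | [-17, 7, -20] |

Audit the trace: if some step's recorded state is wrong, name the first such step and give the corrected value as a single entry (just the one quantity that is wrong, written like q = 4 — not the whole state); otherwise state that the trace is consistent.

no error

Step 1: push -3: top = -3 — agrees with the trace.
Step 2: push 6: top = 6 — no discrepancy.
Step 3: -3 - 6 = -9 — agrees with the trace.
Step 4: push -2: top = -2 — agrees with the trace.
Step 5: -9 + -2 = -11 — verified.
Step 6: push -6: top = -6 — in agreement.
Step 7: -11 + -6 = -17 — verified.
Step 8: push 7: top = 7 — same as recorded.
Step 9: push 5: top = 5 — agrees with the trace.
Step 10: push 0: top = 0 — same as recorded.
Step 11: push 4: top = 4 — confirmed correct.
Step 12: 0 - 4 = -4 — confirmed correct.
Step 13: 5 * -4 = -20 — confirmed correct.
All entries verified; no error found.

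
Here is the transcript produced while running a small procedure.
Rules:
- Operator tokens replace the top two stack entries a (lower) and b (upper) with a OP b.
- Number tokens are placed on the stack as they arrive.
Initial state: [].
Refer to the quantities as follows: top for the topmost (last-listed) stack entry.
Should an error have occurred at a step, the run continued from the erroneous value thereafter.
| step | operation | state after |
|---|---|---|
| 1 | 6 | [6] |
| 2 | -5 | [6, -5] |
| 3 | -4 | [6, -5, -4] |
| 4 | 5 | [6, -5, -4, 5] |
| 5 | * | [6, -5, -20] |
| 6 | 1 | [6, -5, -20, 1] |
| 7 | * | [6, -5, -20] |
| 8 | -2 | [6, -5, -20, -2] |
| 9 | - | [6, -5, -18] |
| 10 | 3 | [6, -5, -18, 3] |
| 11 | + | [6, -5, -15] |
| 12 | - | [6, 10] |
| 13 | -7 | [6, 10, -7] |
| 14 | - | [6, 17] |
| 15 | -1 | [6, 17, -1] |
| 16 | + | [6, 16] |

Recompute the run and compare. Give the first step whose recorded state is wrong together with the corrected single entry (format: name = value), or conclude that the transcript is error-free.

Recomputing the run from the initial state:
step 1: [6]
step 2: [6, -5]
step 3: [6, -5, -4]
step 4: [6, -5, -4, 5]
step 5: [6, -5, -20]
step 6: [6, -5, -20, 1]
step 7: [6, -5, -20]
step 8: [6, -5, -20, -2]
step 9: [6, -5, -18]
step 10: [6, -5, -18, 3]
step 11: [6, -5, -15]
step 12: [6, 10]
step 13: [6, 10, -7]
step 14: [6, 17]
step 15: [6, 17, -1]
step 16: [6, 16]
This matches the transcript at every step.

no error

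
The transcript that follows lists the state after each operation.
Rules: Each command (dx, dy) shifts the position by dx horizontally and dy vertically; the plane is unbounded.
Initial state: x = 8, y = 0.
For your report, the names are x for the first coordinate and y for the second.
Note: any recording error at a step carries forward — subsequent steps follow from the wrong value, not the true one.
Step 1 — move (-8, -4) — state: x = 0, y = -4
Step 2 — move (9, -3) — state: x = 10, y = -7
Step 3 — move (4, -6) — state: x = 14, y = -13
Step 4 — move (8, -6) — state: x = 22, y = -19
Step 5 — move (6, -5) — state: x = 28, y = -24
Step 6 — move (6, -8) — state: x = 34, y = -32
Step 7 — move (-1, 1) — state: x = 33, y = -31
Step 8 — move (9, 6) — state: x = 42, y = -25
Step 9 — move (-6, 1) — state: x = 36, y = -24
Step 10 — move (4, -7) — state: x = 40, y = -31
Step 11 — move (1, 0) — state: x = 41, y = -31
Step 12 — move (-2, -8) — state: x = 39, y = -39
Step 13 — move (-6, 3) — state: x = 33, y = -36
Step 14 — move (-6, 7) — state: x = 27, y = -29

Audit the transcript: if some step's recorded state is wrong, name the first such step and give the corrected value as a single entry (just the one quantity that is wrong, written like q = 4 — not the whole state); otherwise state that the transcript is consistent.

step 2, x = 9

1. x = 8 + (-8) = 0, y = 0 + (-4) = -4 (confirmed correct)
2. x = 0 + (9) = 9, y = -4 + (-3) = -7 (this is not what the transcript shows)
First deviation found at step 2; the corrected entry is x = 9.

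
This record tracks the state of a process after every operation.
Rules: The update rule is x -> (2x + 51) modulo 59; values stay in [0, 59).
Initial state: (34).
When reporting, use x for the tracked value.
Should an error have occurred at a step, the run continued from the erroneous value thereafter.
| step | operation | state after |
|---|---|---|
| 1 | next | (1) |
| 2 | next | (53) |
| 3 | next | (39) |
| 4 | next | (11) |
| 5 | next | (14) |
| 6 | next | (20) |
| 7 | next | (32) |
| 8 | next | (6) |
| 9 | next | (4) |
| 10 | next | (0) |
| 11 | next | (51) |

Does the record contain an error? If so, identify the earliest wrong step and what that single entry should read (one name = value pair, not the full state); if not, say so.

step 1: x = (2*34 + 51) mod 59 = 1 -> no discrepancy
step 2: x = (2*1 + 51) mod 59 = 53 -> verified
step 3: x = (2*53 + 51) mod 59 = 39 -> same as recorded
step 4: x = (2*39 + 51) mod 59 = 11 -> exactly as logged
step 5: x = (2*11 + 51) mod 59 = 14 -> checks out
step 6: x = (2*14 + 51) mod 59 = 20 -> matches
step 7: x = (2*20 + 51) mod 59 = 32 -> exactly as logged
step 8: x = (2*32 + 51) mod 59 = 56 -> the recorded entry deviates here
Conclusion: step 8 carries the first error; the entry should be x = 56.

step 8, x = 56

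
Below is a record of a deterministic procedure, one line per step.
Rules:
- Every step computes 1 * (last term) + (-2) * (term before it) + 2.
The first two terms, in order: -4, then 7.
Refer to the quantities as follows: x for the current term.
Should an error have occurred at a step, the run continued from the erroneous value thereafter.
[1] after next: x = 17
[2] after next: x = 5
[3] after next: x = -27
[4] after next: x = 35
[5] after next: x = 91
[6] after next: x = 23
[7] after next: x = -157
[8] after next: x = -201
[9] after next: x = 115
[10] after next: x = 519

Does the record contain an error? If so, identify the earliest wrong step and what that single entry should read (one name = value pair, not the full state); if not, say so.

step 4, x = -35

Recomputing the run from the initial state:
step 1: x = 17
step 2: x = 5
step 3: x = -27
step 4: x = -35
step 5: x = 21
step 6: x = 93
step 7: x = 53
step 8: x = -131
step 9: x = -235
step 10: x = 29
The first disagreement with the record is at step 4, where the value should be x = -35.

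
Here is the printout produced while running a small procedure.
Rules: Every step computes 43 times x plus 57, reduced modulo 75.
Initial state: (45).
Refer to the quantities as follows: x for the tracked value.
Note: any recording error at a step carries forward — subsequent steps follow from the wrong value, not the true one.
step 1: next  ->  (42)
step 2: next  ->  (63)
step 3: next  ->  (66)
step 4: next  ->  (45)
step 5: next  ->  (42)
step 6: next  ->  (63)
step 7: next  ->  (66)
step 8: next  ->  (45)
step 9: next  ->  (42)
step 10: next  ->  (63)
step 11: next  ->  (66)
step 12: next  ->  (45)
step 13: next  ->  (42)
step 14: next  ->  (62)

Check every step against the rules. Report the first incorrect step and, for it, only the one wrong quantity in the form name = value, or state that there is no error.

step 14, x = 63

1. x = (43*45 + 57) mod 75 = 42 (no discrepancy)
2. x = (43*42 + 57) mod 75 = 63 (no discrepancy)
3. x = (43*63 + 57) mod 75 = 66 (matches)
4. x = (43*66 + 57) mod 75 = 45 (agrees with the printout)
5. x = (43*45 + 57) mod 75 = 42 (matches)
6. x = (43*42 + 57) mod 75 = 63 (in agreement)
7. x = (43*63 + 57) mod 75 = 66 (agrees with the printout)
8. x = (43*66 + 57) mod 75 = 45 (no discrepancy)
9. x = (43*45 + 57) mod 75 = 42 (matches)
10. x = (43*42 + 57) mod 75 = 63 (confirmed correct)
11. x = (43*63 + 57) mod 75 = 66 (matches)
12. x = (43*66 + 57) mod 75 = 45 (in agreement)
13. x = (43*45 + 57) mod 75 = 42 (exactly as logged)
14. x = (43*42 + 57) mod 75 = 63 (the entry is off here)
The earliest wrong entry is at step 14: it should read x = 63.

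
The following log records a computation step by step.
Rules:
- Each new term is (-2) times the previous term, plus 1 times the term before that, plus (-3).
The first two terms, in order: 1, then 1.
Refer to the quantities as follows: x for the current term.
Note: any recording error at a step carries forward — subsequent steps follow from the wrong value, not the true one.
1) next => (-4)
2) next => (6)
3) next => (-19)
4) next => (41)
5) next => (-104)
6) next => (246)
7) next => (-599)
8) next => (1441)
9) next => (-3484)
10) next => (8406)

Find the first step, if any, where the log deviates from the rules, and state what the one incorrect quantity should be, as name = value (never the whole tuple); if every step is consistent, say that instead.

Recomputing the run from the initial state:
step 1: x = -4
step 2: x = 6
step 3: x = -19
step 4: x = 41
step 5: x = -104
step 6: x = 246
step 7: x = -599
step 8: x = 1441
step 9: x = -3484
step 10: x = 8406
This matches the log at every step.

no error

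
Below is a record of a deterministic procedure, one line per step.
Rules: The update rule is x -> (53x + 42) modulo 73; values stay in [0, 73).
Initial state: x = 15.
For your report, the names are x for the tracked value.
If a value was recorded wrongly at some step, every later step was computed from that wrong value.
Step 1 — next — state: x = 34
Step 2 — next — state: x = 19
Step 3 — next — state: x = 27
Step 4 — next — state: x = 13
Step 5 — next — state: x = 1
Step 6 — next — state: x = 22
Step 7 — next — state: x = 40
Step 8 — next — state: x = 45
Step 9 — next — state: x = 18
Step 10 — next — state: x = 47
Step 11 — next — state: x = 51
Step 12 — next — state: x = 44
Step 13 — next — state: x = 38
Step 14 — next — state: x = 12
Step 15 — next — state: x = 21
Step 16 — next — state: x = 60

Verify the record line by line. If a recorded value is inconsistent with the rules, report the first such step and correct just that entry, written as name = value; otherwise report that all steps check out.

no error

step 1: x = (53*15 + 42) mod 73 = 34 -> in agreement
step 2: x = (53*34 + 42) mod 73 = 19 -> agrees with the record
step 3: x = (53*19 + 42) mod 73 = 27 -> confirmed correct
step 4: x = (53*27 + 42) mod 73 = 13 -> consistent with the record
step 5: x = (53*13 + 42) mod 73 = 1 -> no discrepancy
step 6: x = (53*1 + 42) mod 73 = 22 -> confirmed correct
step 7: x = (53*22 + 42) mod 73 = 40 -> confirmed correct
step 8: x = (53*40 + 42) mod 73 = 45 -> checks out
step 9: x = (53*45 + 42) mod 73 = 18 -> no discrepancy
step 10: x = (53*18 + 42) mod 73 = 47 -> agrees with the record
step 11: x = (53*47 + 42) mod 73 = 51 -> confirmed correct
step 12: x = (53*51 + 42) mod 73 = 44 -> no discrepancy
step 13: x = (53*44 + 42) mod 73 = 38 -> same as recorded
step 14: x = (53*38 + 42) mod 73 = 12 -> confirmed correct
step 15: x = (53*12 + 42) mod 73 = 21 -> matches
step 16: x = (53*21 + 42) mod 73 = 60 -> consistent with the record
Every step is consistent.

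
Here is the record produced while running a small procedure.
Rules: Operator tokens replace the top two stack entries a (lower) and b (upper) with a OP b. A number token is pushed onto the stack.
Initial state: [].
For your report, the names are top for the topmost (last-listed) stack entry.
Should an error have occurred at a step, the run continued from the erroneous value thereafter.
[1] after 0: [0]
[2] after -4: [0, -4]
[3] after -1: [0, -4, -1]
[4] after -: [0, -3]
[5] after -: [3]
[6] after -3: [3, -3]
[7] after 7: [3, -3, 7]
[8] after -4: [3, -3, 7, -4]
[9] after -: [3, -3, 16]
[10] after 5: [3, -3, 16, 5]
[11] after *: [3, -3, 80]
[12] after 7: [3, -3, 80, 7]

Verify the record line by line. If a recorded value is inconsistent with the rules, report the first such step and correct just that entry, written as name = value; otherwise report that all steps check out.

step 9, top = 11

Recomputing the run from the initial state:
step 1: [0]
step 2: [0, -4]
step 3: [0, -4, -1]
step 4: [0, -3]
step 5: [3]
step 6: [3, -3]
step 7: [3, -3, 7]
step 8: [3, -3, 7, -4]
step 9: [3, -3, 11]
step 10: [3, -3, 11, 5]
step 11: [3, -3, 55]
step 12: [3, -3, 55, 7]
The first disagreement with the record is at step 9, where the value should be top = 11.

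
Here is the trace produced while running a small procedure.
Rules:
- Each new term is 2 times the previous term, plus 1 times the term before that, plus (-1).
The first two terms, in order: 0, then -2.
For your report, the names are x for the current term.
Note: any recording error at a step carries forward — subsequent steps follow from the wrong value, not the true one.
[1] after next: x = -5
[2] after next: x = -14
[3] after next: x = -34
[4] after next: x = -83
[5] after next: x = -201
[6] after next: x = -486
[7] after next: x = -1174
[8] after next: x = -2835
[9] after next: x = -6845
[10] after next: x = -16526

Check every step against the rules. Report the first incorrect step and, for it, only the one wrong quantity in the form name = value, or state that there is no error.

1. x = 2*(-2) + (1)*(0) + (-1) = -5 (consistent with the trace)
2. x = 2*(-5) + (1)*(-2) + (-1) = -13 (the trace disagrees here)
That makes step 2 the first incorrect line — x = -13 is what it should show.

step 2, x = -13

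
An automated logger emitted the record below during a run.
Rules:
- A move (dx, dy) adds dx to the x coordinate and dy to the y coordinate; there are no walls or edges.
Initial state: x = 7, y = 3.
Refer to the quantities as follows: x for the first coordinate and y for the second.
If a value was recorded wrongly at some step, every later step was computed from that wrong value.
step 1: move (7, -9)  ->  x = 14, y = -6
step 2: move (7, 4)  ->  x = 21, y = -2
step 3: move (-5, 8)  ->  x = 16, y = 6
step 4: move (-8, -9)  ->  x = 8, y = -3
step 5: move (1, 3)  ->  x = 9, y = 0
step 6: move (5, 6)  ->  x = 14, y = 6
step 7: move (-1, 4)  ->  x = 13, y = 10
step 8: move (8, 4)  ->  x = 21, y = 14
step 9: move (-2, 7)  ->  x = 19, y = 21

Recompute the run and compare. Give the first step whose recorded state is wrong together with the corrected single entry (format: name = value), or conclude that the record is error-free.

Recomputing the run from the initial state:
step 1: x = 14, y = -6
step 2: x = 21, y = -2
step 3: x = 16, y = 6
step 4: x = 8, y = -3
step 5: x = 9, y = 0
step 6: x = 14, y = 6
step 7: x = 13, y = 10
step 8: x = 21, y = 14
step 9: x = 19, y = 21
This matches the record at every step.

no error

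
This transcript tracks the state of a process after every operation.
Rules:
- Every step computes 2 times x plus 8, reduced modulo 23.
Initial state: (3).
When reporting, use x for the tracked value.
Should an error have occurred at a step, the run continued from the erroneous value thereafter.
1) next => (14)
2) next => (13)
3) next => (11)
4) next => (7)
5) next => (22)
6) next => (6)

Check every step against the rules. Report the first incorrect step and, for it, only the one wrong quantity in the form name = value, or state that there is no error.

no error

Step 1: x = (2*3 + 8) mod 23 = 14 — agrees with the transcript.
Step 2: x = (2*14 + 8) mod 23 = 13 — in agreement.
Step 3: x = (2*13 + 8) mod 23 = 11 — checks out.
Step 4: x = (2*11 + 8) mod 23 = 7 — verified.
Step 5: x = (2*7 + 8) mod 23 = 22 — same as recorded.
Step 6: x = (2*22 + 8) mod 23 = 6 — no discrepancy.
Each recorded entry agrees with the recomputation.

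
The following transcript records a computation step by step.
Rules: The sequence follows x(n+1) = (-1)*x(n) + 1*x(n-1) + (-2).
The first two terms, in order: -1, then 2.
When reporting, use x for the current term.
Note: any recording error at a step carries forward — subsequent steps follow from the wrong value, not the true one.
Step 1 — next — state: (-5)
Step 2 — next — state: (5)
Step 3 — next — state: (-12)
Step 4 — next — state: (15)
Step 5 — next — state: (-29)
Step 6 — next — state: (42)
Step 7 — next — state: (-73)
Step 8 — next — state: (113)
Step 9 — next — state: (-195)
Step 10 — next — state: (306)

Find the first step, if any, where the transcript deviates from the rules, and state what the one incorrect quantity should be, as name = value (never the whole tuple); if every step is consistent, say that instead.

Recomputing the run from the initial state:
step 1: x = -5
step 2: x = 5
step 3: x = -12
step 4: x = 15
step 5: x = -29
step 6: x = 42
step 7: x = -73
step 8: x = 113
step 9: x = -188
step 10: x = 299
The first disagreement with the transcript is at step 9, where the value should be x = -188.

step 9, x = -188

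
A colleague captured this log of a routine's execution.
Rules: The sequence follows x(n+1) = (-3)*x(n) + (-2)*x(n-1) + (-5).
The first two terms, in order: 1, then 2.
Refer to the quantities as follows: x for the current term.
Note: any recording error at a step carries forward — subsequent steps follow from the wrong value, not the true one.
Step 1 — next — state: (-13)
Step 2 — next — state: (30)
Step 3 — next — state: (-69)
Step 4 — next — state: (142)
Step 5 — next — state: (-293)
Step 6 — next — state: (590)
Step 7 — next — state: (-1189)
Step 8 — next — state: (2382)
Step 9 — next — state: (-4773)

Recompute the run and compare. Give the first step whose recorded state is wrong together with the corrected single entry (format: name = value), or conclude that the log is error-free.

no error

Step 1: x = -3*(2) + (-2)*(1) + (-5) = -13 — matches.
Step 2: x = -3*(-13) + (-2)*(2) + (-5) = 30 — exactly as logged.
Step 3: x = -3*(30) + (-2)*(-13) + (-5) = -69 — exactly as logged.
Step 4: x = -3*(-69) + (-2)*(30) + (-5) = 142 — no discrepancy.
Step 5: x = -3*(142) + (-2)*(-69) + (-5) = -293 — verified.
Step 6: x = -3*(-293) + (-2)*(142) + (-5) = 590 — confirmed correct.
Step 7: x = -3*(590) + (-2)*(-293) + (-5) = -1189 — same as recorded.
Step 8: x = -3*(-1189) + (-2)*(590) + (-5) = 2382 — no discrepancy.
Step 9: x = -3*(2382) + (-2)*(-1189) + (-5) = -4773 — exactly as logged.
All steps check out; nothing to correct.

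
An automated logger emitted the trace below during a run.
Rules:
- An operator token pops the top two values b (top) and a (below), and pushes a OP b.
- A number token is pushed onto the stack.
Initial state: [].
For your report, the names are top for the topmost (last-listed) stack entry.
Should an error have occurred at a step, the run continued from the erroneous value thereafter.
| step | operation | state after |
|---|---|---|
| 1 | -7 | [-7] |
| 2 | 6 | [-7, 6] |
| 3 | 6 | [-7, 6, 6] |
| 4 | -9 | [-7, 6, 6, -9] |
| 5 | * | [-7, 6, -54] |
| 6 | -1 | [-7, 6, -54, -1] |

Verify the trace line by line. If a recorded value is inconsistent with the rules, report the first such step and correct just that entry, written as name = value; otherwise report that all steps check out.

Step 1: push -7: top = -7 — same as recorded.
Step 2: push 6: top = 6 — exactly as logged.
Step 3: push 6: top = 6 — matches.
Step 4: push -9: top = -9 — exactly as logged.
Step 5: 6 * -9 = -54 — consistent with the trace.
Step 6: push -1: top = -1 — matches.
Nothing is out of place; the run is error-free.

no error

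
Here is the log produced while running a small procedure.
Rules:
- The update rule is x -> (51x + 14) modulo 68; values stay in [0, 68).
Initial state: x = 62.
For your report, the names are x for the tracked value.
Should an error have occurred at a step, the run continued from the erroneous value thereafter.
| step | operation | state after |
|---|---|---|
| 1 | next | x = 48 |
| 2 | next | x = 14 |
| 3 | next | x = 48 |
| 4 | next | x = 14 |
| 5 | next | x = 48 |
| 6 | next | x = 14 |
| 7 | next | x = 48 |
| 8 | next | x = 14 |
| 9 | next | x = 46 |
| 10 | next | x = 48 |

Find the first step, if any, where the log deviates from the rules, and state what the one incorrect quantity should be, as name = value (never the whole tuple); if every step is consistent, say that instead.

Step 1: x = (51*62 + 14) mod 68 = 48 — same as recorded.
Step 2: x = (51*48 + 14) mod 68 = 14 — no discrepancy.
Step 3: x = (51*14 + 14) mod 68 = 48 — exactly as logged.
Step 4: x = (51*48 + 14) mod 68 = 14 — exactly as logged.
Step 5: x = (51*14 + 14) mod 68 = 48 — confirmed correct.
Step 6: x = (51*48 + 14) mod 68 = 14 — verified.
Step 7: x = (51*14 + 14) mod 68 = 48 — confirmed correct.
Step 8: x = (51*48 + 14) mod 68 = 14 — matches.
Step 9: x = (51*14 + 14) mod 68 = 48 — first mismatch against the log.
So the first discrepancy is step 9, where the right value is x = 48.

step 9, x = 48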